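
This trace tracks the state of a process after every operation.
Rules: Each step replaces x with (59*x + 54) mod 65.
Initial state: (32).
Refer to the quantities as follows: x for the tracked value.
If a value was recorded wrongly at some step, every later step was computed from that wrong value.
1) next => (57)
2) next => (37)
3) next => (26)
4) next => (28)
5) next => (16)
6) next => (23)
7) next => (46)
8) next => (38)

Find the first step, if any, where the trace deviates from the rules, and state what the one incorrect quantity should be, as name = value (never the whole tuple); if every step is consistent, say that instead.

Recomputing the run from the initial state:
step 1: x = 57
step 2: x = 37
step 3: x = 27
step 4: x = 22
step 5: x = 52
step 6: x = 2
step 7: x = 42
step 8: x = 62
The first disagreement with the trace is at step 3, where the value should be x = 27.

step 3, x = 27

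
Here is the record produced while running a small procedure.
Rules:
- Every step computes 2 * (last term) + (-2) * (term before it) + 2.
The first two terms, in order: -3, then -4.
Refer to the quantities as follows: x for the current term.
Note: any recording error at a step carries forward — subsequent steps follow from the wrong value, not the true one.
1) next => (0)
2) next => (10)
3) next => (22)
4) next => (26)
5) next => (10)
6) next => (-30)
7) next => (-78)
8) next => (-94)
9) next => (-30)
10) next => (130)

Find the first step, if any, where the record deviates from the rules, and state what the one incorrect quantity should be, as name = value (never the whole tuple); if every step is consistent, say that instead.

Step 1: x = 2*(-4) + (-2)*(-3) + (2) = 0 — no discrepancy.
Step 2: x = 2*(0) + (-2)*(-4) + (2) = 10 — consistent with the record.
Step 3: x = 2*(10) + (-2)*(0) + (2) = 22 — same as recorded.
Step 4: x = 2*(22) + (-2)*(10) + (2) = 26 — consistent with the record.
Step 5: x = 2*(26) + (-2)*(22) + (2) = 10 — verified.
Step 6: x = 2*(10) + (-2)*(26) + (2) = -30 — matches.
Step 7: x = 2*(-30) + (-2)*(10) + (2) = -78 — in agreement.
Step 8: x = 2*(-78) + (-2)*(-30) + (2) = -94 — verified.
Step 9: x = 2*(-94) + (-2)*(-78) + (2) = -30 — matches.
Step 10: x = 2*(-30) + (-2)*(-94) + (2) = 130 — in agreement.
No step deviates from the rules.

no error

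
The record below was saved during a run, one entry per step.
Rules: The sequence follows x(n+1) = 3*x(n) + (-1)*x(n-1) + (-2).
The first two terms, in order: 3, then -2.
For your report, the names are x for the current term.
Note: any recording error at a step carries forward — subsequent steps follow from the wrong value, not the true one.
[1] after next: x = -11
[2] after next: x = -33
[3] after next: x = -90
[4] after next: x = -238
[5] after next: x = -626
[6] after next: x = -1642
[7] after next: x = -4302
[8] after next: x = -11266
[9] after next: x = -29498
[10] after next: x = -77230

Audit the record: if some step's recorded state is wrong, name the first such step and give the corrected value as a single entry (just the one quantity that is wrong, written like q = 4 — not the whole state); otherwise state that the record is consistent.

Recomputing the run from the initial state:
step 1: x = -11
step 2: x = -33
step 3: x = -90
step 4: x = -239
step 5: x = -629
step 6: x = -1650
step 7: x = -4323
step 8: x = -11321
step 9: x = -29642
step 10: x = -77607
The first disagreement with the record is at step 4, where the value should be x = -239.

step 4, x = -239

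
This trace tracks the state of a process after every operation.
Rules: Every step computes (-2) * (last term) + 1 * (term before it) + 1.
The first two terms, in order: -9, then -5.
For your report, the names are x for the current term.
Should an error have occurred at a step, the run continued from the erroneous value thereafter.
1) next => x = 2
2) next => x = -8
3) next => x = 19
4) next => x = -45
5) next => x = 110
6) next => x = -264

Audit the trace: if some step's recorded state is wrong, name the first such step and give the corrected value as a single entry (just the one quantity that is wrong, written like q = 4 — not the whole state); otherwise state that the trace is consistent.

no error

Step 1: x = -2*(-5) + (1)*(-9) + (1) = 2 — verified.
Step 2: x = -2*(2) + (1)*(-5) + (1) = -8 — matches.
Step 3: x = -2*(-8) + (1)*(2) + (1) = 19 — exactly as logged.
Step 4: x = -2*(19) + (1)*(-8) + (1) = -45 — no discrepancy.
Step 5: x = -2*(-45) + (1)*(19) + (1) = 110 — no discrepancy.
Step 6: x = -2*(110) + (1)*(-45) + (1) = -264 — checks out.
The whole run recomputes cleanly — no discrepancies.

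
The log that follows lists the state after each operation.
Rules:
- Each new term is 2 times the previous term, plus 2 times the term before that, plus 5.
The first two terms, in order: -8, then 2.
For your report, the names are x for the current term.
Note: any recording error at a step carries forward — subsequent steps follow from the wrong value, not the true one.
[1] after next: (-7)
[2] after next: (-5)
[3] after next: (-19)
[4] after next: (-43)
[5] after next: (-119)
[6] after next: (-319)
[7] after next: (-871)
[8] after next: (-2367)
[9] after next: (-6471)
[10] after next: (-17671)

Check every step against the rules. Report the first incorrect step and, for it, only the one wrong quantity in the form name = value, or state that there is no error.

1. x = 2*(2) + (2)*(-8) + (5) = -7 (in agreement)
2. x = 2*(-7) + (2)*(2) + (5) = -5 (agrees with the log)
3. x = 2*(-5) + (2)*(-7) + (5) = -19 (no discrepancy)
4. x = 2*(-19) + (2)*(-5) + (5) = -43 (checks out)
5. x = 2*(-43) + (2)*(-19) + (5) = -119 (in agreement)
6. x = 2*(-119) + (2)*(-43) + (5) = -319 (exactly as logged)
7. x = 2*(-319) + (2)*(-119) + (5) = -871 (confirmed correct)
8. x = 2*(-871) + (2)*(-319) + (5) = -2375 (a discrepancy with the log)
Conclusion: step 8 carries the first error; the entry should be x = -2375.

step 8, x = -2375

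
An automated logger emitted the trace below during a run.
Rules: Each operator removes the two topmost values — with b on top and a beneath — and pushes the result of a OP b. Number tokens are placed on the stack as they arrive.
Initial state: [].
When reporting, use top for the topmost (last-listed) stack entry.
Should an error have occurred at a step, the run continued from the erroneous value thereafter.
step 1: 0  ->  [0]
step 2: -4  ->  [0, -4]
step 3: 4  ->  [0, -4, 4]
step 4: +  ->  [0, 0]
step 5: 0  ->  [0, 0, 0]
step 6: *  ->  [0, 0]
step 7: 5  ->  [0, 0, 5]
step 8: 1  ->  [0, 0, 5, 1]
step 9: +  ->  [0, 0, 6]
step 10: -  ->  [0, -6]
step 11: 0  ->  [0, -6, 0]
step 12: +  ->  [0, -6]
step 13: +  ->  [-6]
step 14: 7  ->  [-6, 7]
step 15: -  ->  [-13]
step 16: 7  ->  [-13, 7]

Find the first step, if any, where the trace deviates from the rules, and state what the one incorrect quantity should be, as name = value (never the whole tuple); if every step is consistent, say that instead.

no error

step 1: push 0: top = 0 -> consistent with the trace
step 2: push -4: top = -4 -> same as recorded
step 3: push 4: top = 4 -> confirmed correct
step 4: -4 + 4 = 0 -> confirmed correct
step 5: push 0: top = 0 -> confirmed correct
step 6: 0 * 0 = 0 -> confirmed correct
step 7: push 5: top = 5 -> consistent with the trace
step 8: push 1: top = 1 -> matches
step 9: 5 + 1 = 6 -> agrees with the trace
step 10: 0 - 6 = -6 -> consistent with the trace
step 11: push 0: top = 0 -> matches
step 12: -6 + 0 = -6 -> no discrepancy
step 13: 0 + -6 = -6 -> consistent with the trace
step 14: push 7: top = 7 -> matches
step 15: -6 - 7 = -13 -> matches
step 16: push 7: top = 7 -> checks out
The whole run recomputes cleanly — no discrepancies.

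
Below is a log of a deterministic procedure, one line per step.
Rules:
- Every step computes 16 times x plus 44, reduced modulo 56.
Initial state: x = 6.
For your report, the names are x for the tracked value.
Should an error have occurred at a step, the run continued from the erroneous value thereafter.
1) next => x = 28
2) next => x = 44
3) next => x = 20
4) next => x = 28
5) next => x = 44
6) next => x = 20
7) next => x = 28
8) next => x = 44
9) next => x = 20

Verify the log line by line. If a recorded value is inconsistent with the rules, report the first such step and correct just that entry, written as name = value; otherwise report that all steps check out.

no error

Recomputing the run from the initial state:
step 1: x = 28
step 2: x = 44
step 3: x = 20
step 4: x = 28
step 5: x = 44
step 6: x = 20
step 7: x = 28
step 8: x = 44
step 9: x = 20
This matches the log at every step.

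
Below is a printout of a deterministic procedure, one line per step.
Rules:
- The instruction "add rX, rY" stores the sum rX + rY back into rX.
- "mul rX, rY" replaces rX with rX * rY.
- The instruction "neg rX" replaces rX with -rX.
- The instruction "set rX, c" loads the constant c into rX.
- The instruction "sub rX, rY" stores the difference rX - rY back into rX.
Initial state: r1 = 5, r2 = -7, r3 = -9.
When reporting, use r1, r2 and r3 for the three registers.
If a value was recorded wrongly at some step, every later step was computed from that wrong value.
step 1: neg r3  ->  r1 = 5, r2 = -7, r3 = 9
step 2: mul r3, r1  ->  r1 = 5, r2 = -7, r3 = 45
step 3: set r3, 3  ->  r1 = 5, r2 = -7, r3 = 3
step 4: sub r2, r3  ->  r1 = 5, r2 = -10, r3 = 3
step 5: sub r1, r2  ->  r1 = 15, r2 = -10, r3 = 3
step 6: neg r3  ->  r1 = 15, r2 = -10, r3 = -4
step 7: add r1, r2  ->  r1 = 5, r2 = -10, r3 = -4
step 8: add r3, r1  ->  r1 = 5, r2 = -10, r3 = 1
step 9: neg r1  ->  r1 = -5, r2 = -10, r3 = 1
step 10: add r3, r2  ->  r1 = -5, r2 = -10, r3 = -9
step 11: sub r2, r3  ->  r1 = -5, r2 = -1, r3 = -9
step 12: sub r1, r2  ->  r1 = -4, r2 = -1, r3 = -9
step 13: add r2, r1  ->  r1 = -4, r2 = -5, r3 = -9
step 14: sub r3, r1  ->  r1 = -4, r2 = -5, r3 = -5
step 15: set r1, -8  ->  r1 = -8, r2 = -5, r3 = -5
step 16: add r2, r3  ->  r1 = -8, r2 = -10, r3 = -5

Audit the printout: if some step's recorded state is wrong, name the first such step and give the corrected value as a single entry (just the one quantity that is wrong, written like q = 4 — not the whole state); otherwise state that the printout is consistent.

step 1: r3 = -(-9) = 9 -> exactly as logged
step 2: r3 = 9 * 5 = 45 -> exactly as logged
step 3: r3 = 3 -> same as recorded
step 4: r2 = -7 - 3 = -10 -> checks out
step 5: r1 = 5 - -10 = 15 -> verified
step 6: r3 = -(3) = -3 -> the recorded entry deviates here
So the first discrepancy is step 6, where the right value is r3 = -3.

step 6, r3 = -3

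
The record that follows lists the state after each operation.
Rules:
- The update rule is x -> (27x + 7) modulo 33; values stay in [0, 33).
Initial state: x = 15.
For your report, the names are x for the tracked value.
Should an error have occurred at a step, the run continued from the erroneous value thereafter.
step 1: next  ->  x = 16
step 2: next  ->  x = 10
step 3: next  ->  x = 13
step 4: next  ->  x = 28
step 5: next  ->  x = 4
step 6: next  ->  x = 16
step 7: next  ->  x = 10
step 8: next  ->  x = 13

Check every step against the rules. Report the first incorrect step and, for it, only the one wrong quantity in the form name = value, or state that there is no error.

step 1: x = (27*15 + 7) mod 33 = 16 -> agrees with the record
step 2: x = (27*16 + 7) mod 33 = 10 -> same as recorded
step 3: x = (27*10 + 7) mod 33 = 13 -> in agreement
step 4: x = (27*13 + 7) mod 33 = 28 -> consistent with the record
step 5: x = (27*28 + 7) mod 33 = 4 -> in agreement
step 6: x = (27*4 + 7) mod 33 = 16 -> confirmed correct
step 7: x = (27*16 + 7) mod 33 = 10 -> agrees with the record
step 8: x = (27*10 + 7) mod 33 = 13 -> confirmed correct
No step deviates from the rules.

no error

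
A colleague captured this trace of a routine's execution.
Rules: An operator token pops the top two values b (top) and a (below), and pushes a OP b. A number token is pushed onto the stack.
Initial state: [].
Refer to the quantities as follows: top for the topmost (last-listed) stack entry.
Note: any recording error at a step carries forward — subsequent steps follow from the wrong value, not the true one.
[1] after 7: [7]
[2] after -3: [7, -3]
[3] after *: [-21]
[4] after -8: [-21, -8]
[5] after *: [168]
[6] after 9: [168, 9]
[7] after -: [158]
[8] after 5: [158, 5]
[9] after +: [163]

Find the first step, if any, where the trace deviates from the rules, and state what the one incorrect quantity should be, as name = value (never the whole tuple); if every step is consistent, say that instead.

1. push 7: top = 7 (matches)
2. push -3: top = -3 (matches)
3. 7 * -3 = -21 (same as recorded)
4. push -8: top = -8 (same as recorded)
5. -21 * -8 = 168 (exactly as logged)
6. push 9: top = 9 (matches)
7. 168 - 9 = 159 (not what was recorded)
Conclusion: step 7 carries the first error; the entry should be top = 159.

step 7, top = 159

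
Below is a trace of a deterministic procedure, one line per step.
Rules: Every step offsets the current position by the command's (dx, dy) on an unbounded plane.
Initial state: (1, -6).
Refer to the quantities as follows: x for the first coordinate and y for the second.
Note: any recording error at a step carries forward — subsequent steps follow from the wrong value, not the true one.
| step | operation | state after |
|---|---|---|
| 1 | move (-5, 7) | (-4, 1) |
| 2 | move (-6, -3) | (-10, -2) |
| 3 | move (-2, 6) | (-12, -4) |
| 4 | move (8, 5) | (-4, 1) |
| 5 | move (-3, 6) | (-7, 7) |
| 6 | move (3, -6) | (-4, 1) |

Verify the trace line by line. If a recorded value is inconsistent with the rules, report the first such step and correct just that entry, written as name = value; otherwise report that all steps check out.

Recomputing the run from the initial state:
step 1: x = -4, y = 1
step 2: x = -10, y = -2
step 3: x = -12, y = 4
step 4: x = -4, y = 9
step 5: x = -7, y = 15
step 6: x = -4, y = 9
The first disagreement with the trace is at step 3, where the value should be y = 4.

step 3, y = 4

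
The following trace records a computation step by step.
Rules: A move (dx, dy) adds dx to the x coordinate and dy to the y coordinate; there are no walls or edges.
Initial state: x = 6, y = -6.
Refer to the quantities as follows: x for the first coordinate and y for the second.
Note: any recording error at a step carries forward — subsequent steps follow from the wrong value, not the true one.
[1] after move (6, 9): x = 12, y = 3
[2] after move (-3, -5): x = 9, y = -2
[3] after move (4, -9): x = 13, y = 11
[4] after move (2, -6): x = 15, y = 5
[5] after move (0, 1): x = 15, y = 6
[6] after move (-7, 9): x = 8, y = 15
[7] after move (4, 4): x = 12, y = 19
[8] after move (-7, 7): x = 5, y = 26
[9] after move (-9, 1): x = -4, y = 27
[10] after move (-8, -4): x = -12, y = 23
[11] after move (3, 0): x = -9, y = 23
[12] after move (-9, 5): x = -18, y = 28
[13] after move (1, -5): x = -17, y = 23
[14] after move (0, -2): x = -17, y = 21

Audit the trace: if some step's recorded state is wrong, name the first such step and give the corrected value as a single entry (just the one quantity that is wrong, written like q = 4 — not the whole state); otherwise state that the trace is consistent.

step 3, y = -11

Recomputing the run from the initial state:
step 1: x = 12, y = 3
step 2: x = 9, y = -2
step 3: x = 13, y = -11
step 4: x = 15, y = -17
step 5: x = 15, y = -16
step 6: x = 8, y = -7
step 7: x = 12, y = -3
step 8: x = 5, y = 4
step 9: x = -4, y = 5
step 10: x = -12, y = 1
step 11: x = -9, y = 1
step 12: x = -18, y = 6
step 13: x = -17, y = 1
step 14: x = -17, y = -1
The first disagreement with the trace is at step 3, where the value should be y = -11.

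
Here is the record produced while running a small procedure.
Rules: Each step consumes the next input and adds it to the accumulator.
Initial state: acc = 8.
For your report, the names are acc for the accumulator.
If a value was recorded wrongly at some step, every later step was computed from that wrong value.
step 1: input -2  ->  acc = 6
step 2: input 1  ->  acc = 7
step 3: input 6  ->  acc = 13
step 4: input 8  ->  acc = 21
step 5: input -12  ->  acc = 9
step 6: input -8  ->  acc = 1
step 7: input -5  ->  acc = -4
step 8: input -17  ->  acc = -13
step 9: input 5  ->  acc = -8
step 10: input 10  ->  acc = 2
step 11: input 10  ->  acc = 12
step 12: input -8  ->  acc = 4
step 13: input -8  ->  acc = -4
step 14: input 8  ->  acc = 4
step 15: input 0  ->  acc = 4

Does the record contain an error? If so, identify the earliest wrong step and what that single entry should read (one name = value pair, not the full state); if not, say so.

step 8, acc = -21

step 1: acc = 8 + -2 = 6 -> confirmed correct
step 2: acc = 6 + 1 = 7 -> checks out
step 3: acc = 7 + 6 = 13 -> exactly as logged
step 4: acc = 13 + 8 = 21 -> checks out
step 5: acc = 21 + -12 = 9 -> consistent with the record
step 6: acc = 9 + -8 = 1 -> no discrepancy
step 7: acc = 1 + -5 = -4 -> agrees with the record
step 8: acc = -4 + -17 = -21 -> this is not what the record shows
First incorrect step: 8; the correct value is acc = -21.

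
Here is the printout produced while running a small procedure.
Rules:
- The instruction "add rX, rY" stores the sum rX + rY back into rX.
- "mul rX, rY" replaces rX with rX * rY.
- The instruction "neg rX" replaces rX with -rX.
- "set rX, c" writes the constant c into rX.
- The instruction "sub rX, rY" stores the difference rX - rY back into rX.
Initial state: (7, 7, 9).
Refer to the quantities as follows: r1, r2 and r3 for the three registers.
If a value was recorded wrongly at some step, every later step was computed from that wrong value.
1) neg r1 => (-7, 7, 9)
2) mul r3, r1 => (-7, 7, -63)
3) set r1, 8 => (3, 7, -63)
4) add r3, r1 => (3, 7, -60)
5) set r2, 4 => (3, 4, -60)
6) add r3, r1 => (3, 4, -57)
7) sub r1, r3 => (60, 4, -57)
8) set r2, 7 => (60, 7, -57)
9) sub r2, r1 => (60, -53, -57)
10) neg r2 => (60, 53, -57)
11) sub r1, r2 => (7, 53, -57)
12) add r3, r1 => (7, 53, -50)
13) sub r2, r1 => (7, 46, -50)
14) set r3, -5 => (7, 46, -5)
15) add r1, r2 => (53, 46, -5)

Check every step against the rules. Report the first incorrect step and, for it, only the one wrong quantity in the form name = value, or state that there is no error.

1. r1 = -(7) = -7 (agrees with the printout)
2. r3 = 9 * -7 = -63 (exactly as logged)
3. r1 = 8 (a discrepancy with the printout)
That makes step 3 the first incorrect line — r1 = 8 is what it should show.

step 3, r1 = 8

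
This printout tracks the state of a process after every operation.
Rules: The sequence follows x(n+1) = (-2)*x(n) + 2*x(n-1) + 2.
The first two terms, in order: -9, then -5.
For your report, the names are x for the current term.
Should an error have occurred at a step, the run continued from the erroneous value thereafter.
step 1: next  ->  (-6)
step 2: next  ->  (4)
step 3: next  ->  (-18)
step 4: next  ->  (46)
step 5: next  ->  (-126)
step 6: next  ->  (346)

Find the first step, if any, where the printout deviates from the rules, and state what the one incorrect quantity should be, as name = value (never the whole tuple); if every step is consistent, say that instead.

no error

step 1: x = -2*(-5) + (2)*(-9) + (2) = -6 -> no discrepancy
step 2: x = -2*(-6) + (2)*(-5) + (2) = 4 -> confirmed correct
step 3: x = -2*(4) + (2)*(-6) + (2) = -18 -> matches
step 4: x = -2*(-18) + (2)*(4) + (2) = 46 -> exactly as logged
step 5: x = -2*(46) + (2)*(-18) + (2) = -126 -> consistent with the printout
step 6: x = -2*(-126) + (2)*(46) + (2) = 346 -> same as recorded
Nothing is out of place; the run is error-free.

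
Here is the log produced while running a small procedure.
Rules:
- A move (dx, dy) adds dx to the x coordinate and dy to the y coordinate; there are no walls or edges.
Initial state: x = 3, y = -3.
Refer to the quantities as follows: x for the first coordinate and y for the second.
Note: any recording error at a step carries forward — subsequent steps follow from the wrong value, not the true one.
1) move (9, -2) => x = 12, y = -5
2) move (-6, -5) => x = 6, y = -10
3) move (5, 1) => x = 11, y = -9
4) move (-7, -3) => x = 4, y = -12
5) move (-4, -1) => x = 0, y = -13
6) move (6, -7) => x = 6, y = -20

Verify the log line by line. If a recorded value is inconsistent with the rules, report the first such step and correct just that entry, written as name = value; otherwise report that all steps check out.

no error

step 1: x = 3 + (9) = 12, y = -3 + (-2) = -5 -> checks out
step 2: x = 12 + (-6) = 6, y = -5 + (-5) = -10 -> same as recorded
step 3: x = 6 + (5) = 11, y = -10 + (1) = -9 -> agrees with the log
step 4: x = 11 + (-7) = 4, y = -9 + (-3) = -12 -> verified
step 5: x = 4 + (-4) = 0, y = -12 + (-1) = -13 -> same as recorded
step 6: x = 0 + (6) = 6, y = -13 + (-7) = -20 -> agrees with the log
All entries verified; no error found.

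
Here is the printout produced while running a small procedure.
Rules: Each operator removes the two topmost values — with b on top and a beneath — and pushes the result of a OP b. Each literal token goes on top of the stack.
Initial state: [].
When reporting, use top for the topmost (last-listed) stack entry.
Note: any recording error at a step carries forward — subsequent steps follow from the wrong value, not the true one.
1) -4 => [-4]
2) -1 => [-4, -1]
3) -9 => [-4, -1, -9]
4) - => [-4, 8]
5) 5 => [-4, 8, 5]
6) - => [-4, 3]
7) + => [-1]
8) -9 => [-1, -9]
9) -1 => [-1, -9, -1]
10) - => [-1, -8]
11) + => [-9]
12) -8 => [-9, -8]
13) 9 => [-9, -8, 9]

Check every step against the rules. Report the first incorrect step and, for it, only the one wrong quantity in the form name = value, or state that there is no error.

Recomputing the run from the initial state:
step 1: [-4]
step 2: [-4, -1]
step 3: [-4, -1, -9]
step 4: [-4, 8]
step 5: [-4, 8, 5]
step 6: [-4, 3]
step 7: [-1]
step 8: [-1, -9]
step 9: [-1, -9, -1]
step 10: [-1, -8]
step 11: [-9]
step 12: [-9, -8]
step 13: [-9, -8, 9]
This matches the printout at every step.

no error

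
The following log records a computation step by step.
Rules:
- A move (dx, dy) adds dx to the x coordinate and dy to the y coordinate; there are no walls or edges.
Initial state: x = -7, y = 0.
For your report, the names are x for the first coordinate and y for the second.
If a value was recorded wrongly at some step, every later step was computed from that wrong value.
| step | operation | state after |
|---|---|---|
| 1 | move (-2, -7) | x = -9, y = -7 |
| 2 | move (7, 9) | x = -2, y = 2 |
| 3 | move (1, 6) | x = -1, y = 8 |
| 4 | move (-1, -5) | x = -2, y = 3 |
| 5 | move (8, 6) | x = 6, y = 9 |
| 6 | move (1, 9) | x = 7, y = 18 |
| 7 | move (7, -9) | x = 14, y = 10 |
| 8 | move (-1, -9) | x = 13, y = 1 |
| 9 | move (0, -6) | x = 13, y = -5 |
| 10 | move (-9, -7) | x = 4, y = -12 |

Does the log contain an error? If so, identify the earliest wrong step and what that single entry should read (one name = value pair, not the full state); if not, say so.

Step 1: x = -7 + (-2) = -9, y = 0 + (-7) = -7 — matches.
Step 2: x = -9 + (7) = -2, y = -7 + (9) = 2 — checks out.
Step 3: x = -2 + (1) = -1, y = 2 + (6) = 8 — same as recorded.
Step 4: x = -1 + (-1) = -2, y = 8 + (-5) = 3 — no discrepancy.
Step 5: x = -2 + (8) = 6, y = 3 + (6) = 9 — no discrepancy.
Step 6: x = 6 + (1) = 7, y = 9 + (9) = 18 — checks out.
Step 7: x = 7 + (7) = 14, y = 18 + (-9) = 9 — the entry is off here.
First incorrect step: 7; the correct value is y = 9.

step 7, y = 9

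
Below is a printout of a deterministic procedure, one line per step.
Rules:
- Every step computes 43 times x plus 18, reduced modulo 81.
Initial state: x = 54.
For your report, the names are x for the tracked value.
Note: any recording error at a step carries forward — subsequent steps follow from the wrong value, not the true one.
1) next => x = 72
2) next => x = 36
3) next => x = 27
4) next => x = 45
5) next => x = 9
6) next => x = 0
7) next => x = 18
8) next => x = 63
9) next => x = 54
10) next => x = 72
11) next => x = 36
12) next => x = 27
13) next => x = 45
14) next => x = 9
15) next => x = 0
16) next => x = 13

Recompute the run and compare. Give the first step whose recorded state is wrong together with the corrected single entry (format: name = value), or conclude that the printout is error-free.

step 16, x = 18

1. x = (43*54 + 18) mod 81 = 72 (confirmed correct)
2. x = (43*72 + 18) mod 81 = 36 (matches)
3. x = (43*36 + 18) mod 81 = 27 (consistent with the printout)
4. x = (43*27 + 18) mod 81 = 45 (matches)
5. x = (43*45 + 18) mod 81 = 9 (in agreement)
6. x = (43*9 + 18) mod 81 = 0 (consistent with the printout)
7. x = (43*0 + 18) mod 81 = 18 (consistent with the printout)
8. x = (43*18 + 18) mod 81 = 63 (agrees with the printout)
9. x = (43*63 + 18) mod 81 = 54 (no discrepancy)
10. x = (43*54 + 18) mod 81 = 72 (confirmed correct)
11. x = (43*72 + 18) mod 81 = 36 (no discrepancy)
12. x = (43*36 + 18) mod 81 = 27 (checks out)
13. x = (43*27 + 18) mod 81 = 45 (exactly as logged)
14. x = (43*45 + 18) mod 81 = 9 (checks out)
15. x = (43*9 + 18) mod 81 = 0 (no discrepancy)
16. x = (43*0 + 18) mod 81 = 18 (this is not what the printout shows)
Conclusion: step 16 carries the first error; the entry should be x = 18.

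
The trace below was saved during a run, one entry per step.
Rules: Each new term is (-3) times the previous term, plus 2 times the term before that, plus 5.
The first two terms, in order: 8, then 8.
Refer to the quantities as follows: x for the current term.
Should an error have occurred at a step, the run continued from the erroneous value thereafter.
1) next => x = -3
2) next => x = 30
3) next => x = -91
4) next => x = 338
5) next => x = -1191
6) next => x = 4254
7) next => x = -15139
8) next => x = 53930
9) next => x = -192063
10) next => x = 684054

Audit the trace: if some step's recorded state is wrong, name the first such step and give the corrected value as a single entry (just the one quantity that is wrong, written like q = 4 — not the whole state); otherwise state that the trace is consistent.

no error

Recomputing the run from the initial state:
step 1: x = -3
step 2: x = 30
step 3: x = -91
step 4: x = 338
step 5: x = -1191
step 6: x = 4254
step 7: x = -15139
step 8: x = 53930
step 9: x = -192063
step 10: x = 684054
This matches the trace at every step.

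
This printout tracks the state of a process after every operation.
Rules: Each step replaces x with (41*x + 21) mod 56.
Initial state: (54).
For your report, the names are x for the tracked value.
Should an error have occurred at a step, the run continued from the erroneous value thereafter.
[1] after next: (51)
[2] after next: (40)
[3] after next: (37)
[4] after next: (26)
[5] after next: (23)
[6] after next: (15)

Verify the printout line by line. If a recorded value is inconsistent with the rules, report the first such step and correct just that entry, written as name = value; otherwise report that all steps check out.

Recomputing the run from the initial state:
step 1: x = 51
step 2: x = 40
step 3: x = 37
step 4: x = 26
step 5: x = 23
step 6: x = 12
The first disagreement with the printout is at step 6, where the value should be x = 12.

step 6, x = 12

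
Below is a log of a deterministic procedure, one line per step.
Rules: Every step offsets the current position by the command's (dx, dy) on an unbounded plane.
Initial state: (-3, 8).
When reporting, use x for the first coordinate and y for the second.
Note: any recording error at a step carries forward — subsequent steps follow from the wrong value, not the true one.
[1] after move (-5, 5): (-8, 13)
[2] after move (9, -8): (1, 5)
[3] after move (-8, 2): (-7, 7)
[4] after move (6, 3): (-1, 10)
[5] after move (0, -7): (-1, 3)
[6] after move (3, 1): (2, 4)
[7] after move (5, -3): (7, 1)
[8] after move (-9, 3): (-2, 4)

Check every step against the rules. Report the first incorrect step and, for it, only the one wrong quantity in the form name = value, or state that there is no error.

1. x = -3 + (-5) = -8, y = 8 + (5) = 13 (same as recorded)
2. x = -8 + (9) = 1, y = 13 + (-8) = 5 (exactly as logged)
3. x = 1 + (-8) = -7, y = 5 + (2) = 7 (same as recorded)
4. x = -7 + (6) = -1, y = 7 + (3) = 10 (checks out)
5. x = -1 + (0) = -1, y = 10 + (-7) = 3 (confirmed correct)
6. x = -1 + (3) = 2, y = 3 + (1) = 4 (no discrepancy)
7. x = 2 + (5) = 7, y = 4 + (-3) = 1 (verified)
8. x = 7 + (-9) = -2, y = 1 + (3) = 4 (exactly as logged)
The whole run recomputes cleanly — no discrepancies.

no error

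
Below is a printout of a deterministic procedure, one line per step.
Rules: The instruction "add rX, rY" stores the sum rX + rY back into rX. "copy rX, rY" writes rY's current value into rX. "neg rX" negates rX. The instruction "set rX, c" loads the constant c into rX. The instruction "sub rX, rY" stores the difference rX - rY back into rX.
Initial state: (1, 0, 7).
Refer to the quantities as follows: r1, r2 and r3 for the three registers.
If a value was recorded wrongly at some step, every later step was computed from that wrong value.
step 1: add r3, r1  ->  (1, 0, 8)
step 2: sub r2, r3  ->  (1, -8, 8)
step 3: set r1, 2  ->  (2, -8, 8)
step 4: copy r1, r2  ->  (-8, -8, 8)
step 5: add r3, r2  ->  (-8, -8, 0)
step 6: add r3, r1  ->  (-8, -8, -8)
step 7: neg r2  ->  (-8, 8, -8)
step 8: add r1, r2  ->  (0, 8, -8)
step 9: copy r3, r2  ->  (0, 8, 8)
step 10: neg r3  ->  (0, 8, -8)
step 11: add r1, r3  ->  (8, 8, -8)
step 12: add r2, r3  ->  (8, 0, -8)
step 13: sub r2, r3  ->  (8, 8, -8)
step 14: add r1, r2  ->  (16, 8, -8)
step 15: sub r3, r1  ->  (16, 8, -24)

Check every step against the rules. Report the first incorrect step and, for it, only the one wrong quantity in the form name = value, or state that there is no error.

1. r3 = 7 + 1 = 8 (same as recorded)
2. r2 = 0 - 8 = -8 (verified)
3. r1 = 2 (matches)
4. r1 = -8 (matches)
5. r3 = 8 + -8 = 0 (matches)
6. r3 = 0 + -8 = -8 (same as recorded)
7. r2 = -(-8) = 8 (in agreement)
8. r1 = -8 + 8 = 0 (agrees with the printout)
9. r3 = 8 (exactly as logged)
10. r3 = -(8) = -8 (consistent with the printout)
11. r1 = 0 + -8 = -8 (this is not what the printout shows)
Step 11 is the first one off; corrected, r1 = -8.

step 11, r1 = -8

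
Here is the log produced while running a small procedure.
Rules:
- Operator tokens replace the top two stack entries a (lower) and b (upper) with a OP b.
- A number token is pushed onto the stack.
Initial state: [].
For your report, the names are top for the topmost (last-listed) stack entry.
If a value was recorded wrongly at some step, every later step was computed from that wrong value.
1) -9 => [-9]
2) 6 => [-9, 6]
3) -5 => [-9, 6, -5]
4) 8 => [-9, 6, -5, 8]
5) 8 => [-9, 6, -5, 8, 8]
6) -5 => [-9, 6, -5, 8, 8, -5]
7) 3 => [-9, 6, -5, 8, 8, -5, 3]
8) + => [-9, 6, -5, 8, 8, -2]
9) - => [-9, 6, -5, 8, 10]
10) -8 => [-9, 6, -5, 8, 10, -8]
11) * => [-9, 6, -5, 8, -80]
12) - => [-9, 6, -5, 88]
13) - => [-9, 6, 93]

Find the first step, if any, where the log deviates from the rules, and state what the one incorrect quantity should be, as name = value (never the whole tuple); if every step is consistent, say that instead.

step 13, top = -93

Recomputing the run from the initial state:
step 1: [-9]
step 2: [-9, 6]
step 3: [-9, 6, -5]
step 4: [-9, 6, -5, 8]
step 5: [-9, 6, -5, 8, 8]
step 6: [-9, 6, -5, 8, 8, -5]
step 7: [-9, 6, -5, 8, 8, -5, 3]
step 8: [-9, 6, -5, 8, 8, -2]
step 9: [-9, 6, -5, 8, 10]
step 10: [-9, 6, -5, 8, 10, -8]
step 11: [-9, 6, -5, 8, -80]
step 12: [-9, 6, -5, 88]
step 13: [-9, 6, -93]
The first disagreement with the log is at step 13, where the value should be top = -93.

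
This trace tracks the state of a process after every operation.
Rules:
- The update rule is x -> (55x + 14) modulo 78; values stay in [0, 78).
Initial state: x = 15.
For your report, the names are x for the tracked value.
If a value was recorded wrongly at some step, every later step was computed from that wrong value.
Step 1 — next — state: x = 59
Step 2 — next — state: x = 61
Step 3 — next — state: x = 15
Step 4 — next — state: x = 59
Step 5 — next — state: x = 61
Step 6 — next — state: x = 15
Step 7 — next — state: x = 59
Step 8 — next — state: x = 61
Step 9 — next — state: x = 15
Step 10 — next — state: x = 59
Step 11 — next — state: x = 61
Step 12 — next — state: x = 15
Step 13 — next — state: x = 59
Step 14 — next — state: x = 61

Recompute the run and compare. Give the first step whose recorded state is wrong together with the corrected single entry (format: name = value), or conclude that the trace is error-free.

no error

Step 1: x = (55*15 + 14) mod 78 = 59 — exactly as logged.
Step 2: x = (55*59 + 14) mod 78 = 61 — agrees with the trace.
Step 3: x = (55*61 + 14) mod 78 = 15 — verified.
Step 4: x = (55*15 + 14) mod 78 = 59 — matches.
Step 5: x = (55*59 + 14) mod 78 = 61 — agrees with the trace.
Step 6: x = (55*61 + 14) mod 78 = 15 — no discrepancy.
Step 7: x = (55*15 + 14) mod 78 = 59 — exactly as logged.
Step 8: x = (55*59 + 14) mod 78 = 61 — confirmed correct.
Step 9: x = (55*61 + 14) mod 78 = 15 — agrees with the trace.
Step 10: x = (55*15 + 14) mod 78 = 59 — no discrepancy.
Step 11: x = (55*59 + 14) mod 78 = 61 — exactly as logged.
Step 12: x = (55*61 + 14) mod 78 = 15 — no discrepancy.
Step 13: x = (55*15 + 14) mod 78 = 59 — checks out.
Step 14: x = (55*59 + 14) mod 78 = 61 — agrees with the trace.
No step deviates from the rules.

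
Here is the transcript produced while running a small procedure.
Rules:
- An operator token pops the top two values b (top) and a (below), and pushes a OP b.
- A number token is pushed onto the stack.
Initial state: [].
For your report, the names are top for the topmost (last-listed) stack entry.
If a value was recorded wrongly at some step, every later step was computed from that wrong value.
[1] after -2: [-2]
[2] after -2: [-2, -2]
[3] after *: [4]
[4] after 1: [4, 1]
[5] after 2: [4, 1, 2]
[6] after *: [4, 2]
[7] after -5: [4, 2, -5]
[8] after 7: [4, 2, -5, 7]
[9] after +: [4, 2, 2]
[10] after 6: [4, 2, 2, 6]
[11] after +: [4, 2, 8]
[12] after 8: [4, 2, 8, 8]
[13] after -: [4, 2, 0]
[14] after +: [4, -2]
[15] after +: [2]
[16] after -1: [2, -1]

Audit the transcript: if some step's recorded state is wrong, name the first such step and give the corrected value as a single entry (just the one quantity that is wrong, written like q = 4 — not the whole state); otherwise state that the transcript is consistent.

step 14, top = 2

Recomputing the run from the initial state:
step 1: [-2]
step 2: [-2, -2]
step 3: [4]
step 4: [4, 1]
step 5: [4, 1, 2]
step 6: [4, 2]
step 7: [4, 2, -5]
step 8: [4, 2, -5, 7]
step 9: [4, 2, 2]
step 10: [4, 2, 2, 6]
step 11: [4, 2, 8]
step 12: [4, 2, 8, 8]
step 13: [4, 2, 0]
step 14: [4, 2]
step 15: [6]
step 16: [6, -1]
The first disagreement with the transcript is at step 14, where the value should be top = 2.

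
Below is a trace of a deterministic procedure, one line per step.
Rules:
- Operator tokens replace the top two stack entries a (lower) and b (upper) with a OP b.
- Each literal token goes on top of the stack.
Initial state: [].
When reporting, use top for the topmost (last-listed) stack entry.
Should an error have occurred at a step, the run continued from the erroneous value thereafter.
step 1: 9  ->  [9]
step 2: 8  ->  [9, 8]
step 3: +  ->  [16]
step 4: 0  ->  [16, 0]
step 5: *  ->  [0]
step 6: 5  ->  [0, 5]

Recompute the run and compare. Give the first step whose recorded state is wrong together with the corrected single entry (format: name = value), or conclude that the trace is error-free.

1. push 9: top = 9 (exactly as logged)
2. push 8: top = 8 (consistent with the trace)
3. 9 + 8 = 17 (the trace disagrees here)
That makes step 3 the first incorrect line — top = 17 is what it should show.

step 3, top = 17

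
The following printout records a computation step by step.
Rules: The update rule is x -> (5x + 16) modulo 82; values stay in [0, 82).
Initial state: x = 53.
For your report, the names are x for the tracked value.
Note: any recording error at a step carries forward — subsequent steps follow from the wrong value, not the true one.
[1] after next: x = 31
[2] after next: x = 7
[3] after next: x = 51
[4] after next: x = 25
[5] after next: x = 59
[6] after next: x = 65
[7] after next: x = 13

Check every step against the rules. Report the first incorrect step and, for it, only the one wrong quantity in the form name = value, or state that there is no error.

1. x = (5*53 + 16) mod 82 = 35 (not what was recorded)
Step 1 is the first one off; corrected, x = 35.

step 1, x = 35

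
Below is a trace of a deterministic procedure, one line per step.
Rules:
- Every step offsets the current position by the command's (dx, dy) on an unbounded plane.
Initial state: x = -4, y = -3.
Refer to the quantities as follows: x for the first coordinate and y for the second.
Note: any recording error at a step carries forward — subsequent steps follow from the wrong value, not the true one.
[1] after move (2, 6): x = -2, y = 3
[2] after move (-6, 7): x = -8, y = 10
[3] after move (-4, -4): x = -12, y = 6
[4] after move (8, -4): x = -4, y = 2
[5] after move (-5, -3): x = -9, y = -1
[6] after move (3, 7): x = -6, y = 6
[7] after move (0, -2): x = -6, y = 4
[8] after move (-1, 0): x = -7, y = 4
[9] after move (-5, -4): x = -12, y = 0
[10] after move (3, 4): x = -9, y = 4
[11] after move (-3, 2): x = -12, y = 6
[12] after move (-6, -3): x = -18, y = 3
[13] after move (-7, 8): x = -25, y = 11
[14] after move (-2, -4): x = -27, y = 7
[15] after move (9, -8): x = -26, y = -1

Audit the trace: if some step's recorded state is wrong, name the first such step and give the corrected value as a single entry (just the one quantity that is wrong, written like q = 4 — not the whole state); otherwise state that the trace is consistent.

step 15, x = -18

1. x = -4 + (2) = -2, y = -3 + (6) = 3 (exactly as logged)
2. x = -2 + (-6) = -8, y = 3 + (7) = 10 (no discrepancy)
3. x = -8 + (-4) = -12, y = 10 + (-4) = 6 (confirmed correct)
4. x = -12 + (8) = -4, y = 6 + (-4) = 2 (no discrepancy)
5. x = -4 + (-5) = -9, y = 2 + (-3) = -1 (verified)
6. x = -9 + (3) = -6, y = -1 + (7) = 6 (exactly as logged)
7. x = -6 + (0) = -6, y = 6 + (-2) = 4 (exactly as logged)
8. x = -6 + (-1) = -7, y = 4 + (0) = 4 (same as recorded)
9. x = -7 + (-5) = -12, y = 4 + (-4) = 0 (checks out)
10. x = -12 + (3) = -9, y = 0 + (4) = 4 (matches)
11. x = -9 + (-3) = -12, y = 4 + (2) = 6 (no discrepancy)
12. x = -12 + (-6) = -18, y = 6 + (-3) = 3 (no discrepancy)
13. x = -18 + (-7) = -25, y = 3 + (8) = 11 (confirmed correct)
14. x = -25 + (-2) = -27, y = 11 + (-4) = 7 (exactly as logged)
15. x = -27 + (9) = -18, y = 7 + (-8) = -1 (the trace has a different value)
First deviation found at step 15; the corrected entry is x = -18.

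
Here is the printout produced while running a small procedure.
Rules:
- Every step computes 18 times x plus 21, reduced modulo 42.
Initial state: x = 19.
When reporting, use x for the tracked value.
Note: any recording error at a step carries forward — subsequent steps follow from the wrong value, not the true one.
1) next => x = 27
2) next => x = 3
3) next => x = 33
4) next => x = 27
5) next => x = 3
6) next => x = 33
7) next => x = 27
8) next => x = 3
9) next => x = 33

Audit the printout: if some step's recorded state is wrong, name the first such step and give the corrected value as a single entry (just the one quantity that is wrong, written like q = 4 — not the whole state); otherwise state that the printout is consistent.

Recomputing the run from the initial state:
step 1: x = 27
step 2: x = 3
step 3: x = 33
step 4: x = 27
step 5: x = 3
step 6: x = 33
step 7: x = 27
step 8: x = 3
step 9: x = 33
This matches the printout at every step.

no error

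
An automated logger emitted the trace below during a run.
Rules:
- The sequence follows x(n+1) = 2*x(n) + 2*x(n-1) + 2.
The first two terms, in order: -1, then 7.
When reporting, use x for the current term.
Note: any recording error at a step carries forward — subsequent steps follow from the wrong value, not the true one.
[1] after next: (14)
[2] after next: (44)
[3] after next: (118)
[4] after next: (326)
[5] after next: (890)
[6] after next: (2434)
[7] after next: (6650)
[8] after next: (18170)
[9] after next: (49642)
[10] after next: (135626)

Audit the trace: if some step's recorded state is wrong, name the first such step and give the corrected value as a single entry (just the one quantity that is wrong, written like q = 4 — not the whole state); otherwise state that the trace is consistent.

step 1: x = 2*(7) + (2)*(-1) + (2) = 14 -> same as recorded
step 2: x = 2*(14) + (2)*(7) + (2) = 44 -> checks out
step 3: x = 2*(44) + (2)*(14) + (2) = 118 -> confirmed correct
step 4: x = 2*(118) + (2)*(44) + (2) = 326 -> checks out
step 5: x = 2*(326) + (2)*(118) + (2) = 890 -> same as recorded
step 6: x = 2*(890) + (2)*(326) + (2) = 2434 -> checks out
step 7: x = 2*(2434) + (2)*(890) + (2) = 6650 -> verified
step 8: x = 2*(6650) + (2)*(2434) + (2) = 18170 -> no discrepancy
step 9: x = 2*(18170) + (2)*(6650) + (2) = 49642 -> consistent with the trace
step 10: x = 2*(49642) + (2)*(18170) + (2) = 135626 -> exactly as logged
The whole run recomputes cleanly — no discrepancies.

no error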